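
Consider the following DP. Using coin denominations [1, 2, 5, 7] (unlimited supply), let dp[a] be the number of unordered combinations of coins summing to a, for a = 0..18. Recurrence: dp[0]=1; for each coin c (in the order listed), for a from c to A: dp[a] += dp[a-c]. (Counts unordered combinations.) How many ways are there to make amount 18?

after  coin     0     1     2     3     4     5     6     7     8     9    10    11    12    13    14    15    16    17    18
          1     1     1     1     1     1     1     1     1     1     1     1     1     1     1     1     1     1     1     1
          2     1     1     2     2     3     3     4     4     5     5     6     6     7     7     8     8     9     9    10
          5     1     1     2     2     3     4     5     6     7     8    10    11    13    14    16    18    20    22    24
          7     1     1     2     2     3     4     5     7     8    10    12    14    17    19    23    26    30    34    38

38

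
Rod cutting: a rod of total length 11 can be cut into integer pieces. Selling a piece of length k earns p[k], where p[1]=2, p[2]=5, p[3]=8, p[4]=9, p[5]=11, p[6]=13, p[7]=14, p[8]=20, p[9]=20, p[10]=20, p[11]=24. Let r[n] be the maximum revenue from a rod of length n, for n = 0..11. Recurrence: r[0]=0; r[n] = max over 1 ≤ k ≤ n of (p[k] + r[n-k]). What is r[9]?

24

   n    0    1    2    3    4    5    6    7    8    9   10   11
r[n]    0    2    5    8   10   13   16   18   21   24   26   29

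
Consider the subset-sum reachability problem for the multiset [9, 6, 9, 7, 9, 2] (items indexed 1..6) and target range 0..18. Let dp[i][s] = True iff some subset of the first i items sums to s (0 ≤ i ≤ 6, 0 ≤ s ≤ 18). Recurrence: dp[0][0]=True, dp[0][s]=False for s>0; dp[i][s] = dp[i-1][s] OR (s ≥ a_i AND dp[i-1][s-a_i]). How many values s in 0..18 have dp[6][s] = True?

12

i\s   0   1   2   3   4   5   6   7   8   9  10  11  12  13  14  15  16  17  18
  0   T   F   F   F   F   F   F   F   F   F   F   F   F   F   F   F   F   F   F
  1   T   F   F   F   F   F   F   F   F   T   F   F   F   F   F   F   F   F   F
  2   T   F   F   F   F   F   T   F   F   T   F   F   F   F   F   T   F   F   F
  3   T   F   F   F   F   F   T   F   F   T   F   F   F   F   F   T   F   F   T
  4   T   F   F   F   F   F   T   T   F   T   F   F   F   T   F   T   T   F   T
  5   T   F   F   F   F   F   T   T   F   T   F   F   F   T   F   T   T   F   T
  6   T   F   T   F   F   F   T   T   T   T   F   T   F   T   F   T   T   T   T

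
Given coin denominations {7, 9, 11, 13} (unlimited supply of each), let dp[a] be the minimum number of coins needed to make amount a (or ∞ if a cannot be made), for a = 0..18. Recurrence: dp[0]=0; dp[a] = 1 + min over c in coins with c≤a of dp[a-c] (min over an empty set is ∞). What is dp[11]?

 a  0  1  2  3  4  5  6  7  8  9 10 11 12 13 14 15 16 17 18
dp  0  -  -  -  -  -  -  1  -  1  -  1  -  1  2  -  2  -  2
(- denotes ∞ / unreachable)

1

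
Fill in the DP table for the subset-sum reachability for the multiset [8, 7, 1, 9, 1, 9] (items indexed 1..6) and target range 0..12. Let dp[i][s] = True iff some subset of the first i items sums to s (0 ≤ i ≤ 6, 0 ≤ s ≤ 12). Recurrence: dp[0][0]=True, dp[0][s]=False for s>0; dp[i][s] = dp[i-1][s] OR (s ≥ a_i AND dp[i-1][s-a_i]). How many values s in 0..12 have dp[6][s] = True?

i\s   0   1   2   3   4   5   6   7   8   9  10  11  12
  0   T   F   F   F   F   F   F   F   F   F   F   F   F
  1   T   F   F   F   F   F   F   F   T   F   F   F   F
  2   T   F   F   F   F   F   F   T   T   F   F   F   F
  3   T   T   F   F   F   F   F   T   T   T   F   F   F
  4   T   T   F   F   F   F   F   T   T   T   T   F   F
  5   T   T   T   F   F   F   F   T   T   T   T   T   F
  6   T   T   T   F   F   F   F   T   T   T   T   T   F

8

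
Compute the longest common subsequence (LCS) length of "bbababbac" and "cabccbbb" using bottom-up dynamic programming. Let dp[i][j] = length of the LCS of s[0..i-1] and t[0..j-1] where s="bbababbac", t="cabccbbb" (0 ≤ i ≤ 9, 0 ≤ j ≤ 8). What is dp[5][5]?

   ''  c  a  b  c  c  b  b  b
''  0  0  0  0  0  0  0  0  0
 b  0  0  0  1  1  1  1  1  1
 b  0  0  0  1  1  1  2  2  2
 a  0  0  1  1  1  1  2  2  2
 b  0  0  1  2  2  2  2  3  3
 a  0  0  1  2  2  2  2  3  3
 b  0  0  1  2  2  2  3  3  4
 b  0  0  1  2  2  2  3  4  4
 a  0  0  1  2  2  2  3  4  4
 c  0  1  1  2  3  3  3  4  4

2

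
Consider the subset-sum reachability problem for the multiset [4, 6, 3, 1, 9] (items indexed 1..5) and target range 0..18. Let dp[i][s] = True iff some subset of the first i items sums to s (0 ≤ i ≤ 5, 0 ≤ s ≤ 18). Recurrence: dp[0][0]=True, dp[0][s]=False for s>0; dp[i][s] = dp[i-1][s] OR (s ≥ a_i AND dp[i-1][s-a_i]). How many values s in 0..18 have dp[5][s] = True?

i\s   0   1   2   3   4   5   6   7   8   9  10  11  12  13  14  15  16  17  18
  0   T   F   F   F   F   F   F   F   F   F   F   F   F   F   F   F   F   F   F
  1   T   F   F   F   T   F   F   F   F   F   F   F   F   F   F   F   F   F   F
  2   T   F   F   F   T   F   T   F   F   F   T   F   F   F   F   F   F   F   F
  3   T   F   F   T   T   F   T   T   F   T   T   F   F   T   F   F   F   F   F
  4   T   T   F   T   T   T   T   T   T   T   T   T   F   T   T   F   F   F   F
  5   T   T   F   T   T   T   T   T   T   T   T   T   T   T   T   T   T   T   T

18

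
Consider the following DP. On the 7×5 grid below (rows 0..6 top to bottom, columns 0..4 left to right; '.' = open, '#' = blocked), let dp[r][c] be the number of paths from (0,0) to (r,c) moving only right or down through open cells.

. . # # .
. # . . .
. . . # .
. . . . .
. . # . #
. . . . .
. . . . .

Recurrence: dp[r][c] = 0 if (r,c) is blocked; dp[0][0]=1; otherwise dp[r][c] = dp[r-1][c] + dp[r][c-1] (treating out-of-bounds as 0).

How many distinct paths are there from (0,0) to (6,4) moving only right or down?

23

r\c   0   1   2   3   4
  0   1   1   0   0   0
  1   1   0   0   0   0
  2   1   1   1   0   0
  3   1   2   3   3   3
  4   1   3   0   3   0
  5   1   4   4   7   7
  6   1   5   9  16  23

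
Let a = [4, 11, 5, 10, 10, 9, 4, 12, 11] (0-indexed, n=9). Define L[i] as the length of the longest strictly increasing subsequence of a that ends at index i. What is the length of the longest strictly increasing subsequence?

   i    0    1    2    3    4    5    6    7    8
a[i]    4   11    5   10   10    9    4   12   11
L[i]    1    2    2    3    3    3    1    4    4

4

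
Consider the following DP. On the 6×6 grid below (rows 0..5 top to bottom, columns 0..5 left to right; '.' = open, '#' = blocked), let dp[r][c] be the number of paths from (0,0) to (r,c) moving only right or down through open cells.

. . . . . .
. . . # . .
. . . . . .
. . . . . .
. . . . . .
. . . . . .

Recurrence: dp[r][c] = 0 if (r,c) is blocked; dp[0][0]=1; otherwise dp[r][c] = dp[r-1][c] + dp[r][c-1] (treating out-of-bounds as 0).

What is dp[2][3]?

6

r\c   0   1   2   3   4   5
  0   1   1   1   1   1   1
  1   1   2   3   0   1   2
  2   1   3   6   6   7   9
  3   1   4  10  16  23  32
  4   1   5  15  31  54  86
  5   1   6  21  52 106 192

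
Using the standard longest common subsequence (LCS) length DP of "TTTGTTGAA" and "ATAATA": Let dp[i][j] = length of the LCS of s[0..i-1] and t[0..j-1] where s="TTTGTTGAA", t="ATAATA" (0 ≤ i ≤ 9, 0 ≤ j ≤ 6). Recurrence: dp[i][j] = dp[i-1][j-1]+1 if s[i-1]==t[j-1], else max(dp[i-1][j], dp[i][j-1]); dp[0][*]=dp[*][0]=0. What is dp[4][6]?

   ''  A  T  A  A  T  A
''  0  0  0  0  0  0  0
 T  0  0  1  1  1  1  1
 T  0  0  1  1  1  2  2
 T  0  0  1  1  1  2  2
 G  0  0  1  1  1  2  2
 T  0  0  1  1  1  2  2
 T  0  0  1  1  1  2  2
 G  0  0  1  1  1  2  2
 A  0  1  1  2  2  2  3
 A  0  1  1  2  3  3  3

2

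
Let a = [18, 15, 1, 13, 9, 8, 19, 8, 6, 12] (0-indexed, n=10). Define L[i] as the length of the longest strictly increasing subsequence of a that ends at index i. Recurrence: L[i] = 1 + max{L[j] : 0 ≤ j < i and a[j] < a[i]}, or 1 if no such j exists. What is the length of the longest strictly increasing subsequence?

   i    0    1    2    3    4    5    6    7    8    9
a[i]   18   15    1   13    9    8   19    8    6   12
L[i]    1    1    1    2    2    2    3    2    2    3

3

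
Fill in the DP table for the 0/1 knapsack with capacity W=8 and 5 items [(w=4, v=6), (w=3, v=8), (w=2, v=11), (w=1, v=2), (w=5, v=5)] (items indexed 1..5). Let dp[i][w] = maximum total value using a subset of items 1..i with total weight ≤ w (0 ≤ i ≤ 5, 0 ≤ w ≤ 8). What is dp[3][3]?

11

i\w   0   1   2   3   4   5   6   7   8
  0   0   0   0   0   0   0   0   0   0
  1   0   0   0   0   6   6   6   6   6
  2   0   0   0   8   8   8   8  14  14
  3   0   0  11  11  11  19  19  19  19
  4   0   2  11  13  13  19  21  21  21
  5   0   2  11  13  13  19  21  21  21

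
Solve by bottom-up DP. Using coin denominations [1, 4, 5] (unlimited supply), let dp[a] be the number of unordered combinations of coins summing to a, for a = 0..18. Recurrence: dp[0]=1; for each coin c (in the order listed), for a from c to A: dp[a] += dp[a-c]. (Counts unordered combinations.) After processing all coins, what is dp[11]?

6

after  coin     0     1     2     3     4     5     6     7     8     9    10    11    12    13    14    15    16    17    18
          1     1     1     1     1     1     1     1     1     1     1     1     1     1     1     1     1     1     1     1
          4     1     1     1     1     2     2     2     2     3     3     3     3     4     4     4     4     5     5     5
          5     1     1     1     1     2     3     3     3     4     5     6     6     7     8     9    10    11    12    13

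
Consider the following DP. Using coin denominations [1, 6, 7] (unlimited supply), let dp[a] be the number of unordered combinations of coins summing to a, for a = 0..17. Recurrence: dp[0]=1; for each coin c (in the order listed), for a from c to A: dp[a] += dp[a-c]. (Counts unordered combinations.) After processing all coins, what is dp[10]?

after  coin     0     1     2     3     4     5     6     7     8     9    10    11    12    13    14    15    16    17
          1     1     1     1     1     1     1     1     1     1     1     1     1     1     1     1     1     1     1
          6     1     1     1     1     1     1     2     2     2     2     2     2     3     3     3     3     3     3
          7     1     1     1     1     1     1     2     3     3     3     3     3     4     5     6     6     6     6

3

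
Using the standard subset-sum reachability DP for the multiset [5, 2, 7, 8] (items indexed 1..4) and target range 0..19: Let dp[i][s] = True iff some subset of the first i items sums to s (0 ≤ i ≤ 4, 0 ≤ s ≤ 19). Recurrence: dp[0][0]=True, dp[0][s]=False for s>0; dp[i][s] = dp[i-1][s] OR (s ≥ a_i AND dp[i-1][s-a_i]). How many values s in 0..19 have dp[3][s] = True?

i\s   0   1   2   3   4   5   6   7   8   9  10  11  12  13  14  15  16  17  18  19
  0   T   F   F   F   F   F   F   F   F   F   F   F   F   F   F   F   F   F   F   F
  1   T   F   F   F   F   T   F   F   F   F   F   F   F   F   F   F   F   F   F   F
  2   T   F   T   F   F   T   F   T   F   F   F   F   F   F   F   F   F   F   F   F
  3   T   F   T   F   F   T   F   T   F   T   F   F   T   F   T   F   F   F   F   F
  4   T   F   T   F   F   T   F   T   T   T   T   F   T   T   T   T   F   T   F   F

7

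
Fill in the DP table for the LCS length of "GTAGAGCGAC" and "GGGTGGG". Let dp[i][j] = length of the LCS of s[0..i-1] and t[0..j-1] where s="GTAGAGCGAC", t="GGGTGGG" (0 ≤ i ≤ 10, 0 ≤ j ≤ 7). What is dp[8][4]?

   ''  G  G  G  T  G  G  G
''  0  0  0  0  0  0  0  0
 G  0  1  1  1  1  1  1  1
 T  0  1  1  1  2  2  2  2
 A  0  1  1  1  2  2  2  2
 G  0  1  2  2  2  3  3  3
 A  0  1  2  2  2  3  3  3
 G  0  1  2  3  3  3  4  4
 C  0  1  2  3  3  3  4  4
 G  0  1  2  3  3  4  4  5
 A  0  1  2  3  3  4  4  5
 C  0  1  2  3  3  4  4  5

3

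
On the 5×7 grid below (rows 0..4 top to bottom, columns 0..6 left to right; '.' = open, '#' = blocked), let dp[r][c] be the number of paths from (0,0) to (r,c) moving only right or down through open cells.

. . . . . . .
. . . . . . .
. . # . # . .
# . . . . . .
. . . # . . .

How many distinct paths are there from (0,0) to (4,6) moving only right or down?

46

r\c   0   1   2   3   4   5   6
  0   1   1   1   1   1   1   1
  1   1   2   3   4   5   6   7
  2   1   3   0   4   0   6  13
  3   0   3   3   7   7  13  26
  4   0   3   6   0   7  20  46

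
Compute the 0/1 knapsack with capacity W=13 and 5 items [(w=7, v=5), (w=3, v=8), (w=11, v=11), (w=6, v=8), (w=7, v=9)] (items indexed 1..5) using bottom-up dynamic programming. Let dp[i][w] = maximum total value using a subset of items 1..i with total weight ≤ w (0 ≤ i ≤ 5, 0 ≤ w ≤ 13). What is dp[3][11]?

13

i\w   0   1   2   3   4   5   6   7   8   9  10  11  12  13
  0   0   0   0   0   0   0   0   0   0   0   0   0   0   0
  1   0   0   0   0   0   0   0   5   5   5   5   5   5   5
  2   0   0   0   8   8   8   8   8   8   8  13  13  13  13
  3   0   0   0   8   8   8   8   8   8   8  13  13  13  13
  4   0   0   0   8   8   8   8   8   8  16  16  16  16  16
  5   0   0   0   8   8   8   8   9   9  16  17  17  17  17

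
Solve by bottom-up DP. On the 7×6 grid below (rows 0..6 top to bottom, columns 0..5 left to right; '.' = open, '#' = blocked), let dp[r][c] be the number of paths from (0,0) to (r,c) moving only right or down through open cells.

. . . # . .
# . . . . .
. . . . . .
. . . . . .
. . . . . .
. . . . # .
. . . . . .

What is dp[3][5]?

r\c   0   1   2   3   4   5
  0   1   1   1   0   0   0
  1   0   1   2   2   2   2
  2   0   1   3   5   7   9
  3   0   1   4   9  16  25
  4   0   1   5  14  30  55
  5   0   1   6  20   0  55
  6   0   1   7  27  27  82

25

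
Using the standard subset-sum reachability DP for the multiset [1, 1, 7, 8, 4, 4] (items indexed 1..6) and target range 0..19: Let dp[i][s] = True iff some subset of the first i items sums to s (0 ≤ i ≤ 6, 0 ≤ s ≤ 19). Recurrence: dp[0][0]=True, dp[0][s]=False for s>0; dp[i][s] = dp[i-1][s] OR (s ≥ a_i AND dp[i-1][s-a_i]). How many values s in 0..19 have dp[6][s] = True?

i\s   0   1   2   3   4   5   6   7   8   9  10  11  12  13  14  15  16  17  18  19
  0   T   F   F   F   F   F   F   F   F   F   F   F   F   F   F   F   F   F   F   F
  1   T   T   F   F   F   F   F   F   F   F   F   F   F   F   F   F   F   F   F   F
  2   T   T   T   F   F   F   F   F   F   F   F   F   F   F   F   F   F   F   F   F
  3   T   T   T   F   F   F   F   T   T   T   F   F   F   F   F   F   F   F   F   F
  4   T   T   T   F   F   F   F   T   T   T   T   F   F   F   F   T   T   T   F   F
  5   T   T   T   F   T   T   T   T   T   T   T   T   T   T   T   T   T   T   F   T
  6   T   T   T   F   T   T   T   T   T   T   T   T   T   T   T   T   T   T   T   T

19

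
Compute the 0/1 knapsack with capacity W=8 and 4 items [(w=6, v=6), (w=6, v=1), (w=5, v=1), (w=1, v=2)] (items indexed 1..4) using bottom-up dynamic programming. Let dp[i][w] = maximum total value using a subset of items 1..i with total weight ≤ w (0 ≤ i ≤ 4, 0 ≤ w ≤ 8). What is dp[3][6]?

6

i\w   0   1   2   3   4   5   6   7   8
  0   0   0   0   0   0   0   0   0   0
  1   0   0   0   0   0   0   6   6   6
  2   0   0   0   0   0   0   6   6   6
  3   0   0   0   0   0   1   6   6   6
  4   0   2   2   2   2   2   6   8   8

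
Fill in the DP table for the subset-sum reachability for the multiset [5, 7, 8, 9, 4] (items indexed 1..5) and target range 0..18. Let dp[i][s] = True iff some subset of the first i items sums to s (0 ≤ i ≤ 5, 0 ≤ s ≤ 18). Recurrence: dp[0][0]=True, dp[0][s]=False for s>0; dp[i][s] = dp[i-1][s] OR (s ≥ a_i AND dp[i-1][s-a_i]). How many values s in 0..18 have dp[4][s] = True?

i\s   0   1   2   3   4   5   6   7   8   9  10  11  12  13  14  15  16  17  18
  0   T   F   F   F   F   F   F   F   F   F   F   F   F   F   F   F   F   F   F
  1   T   F   F   F   F   T   F   F   F   F   F   F   F   F   F   F   F   F   F
  2   T   F   F   F   F   T   F   T   F   F   F   F   T   F   F   F   F   F   F
  3   T   F   F   F   F   T   F   T   T   F   F   F   T   T   F   T   F   F   F
  4   T   F   F   F   F   T   F   T   T   T   F   F   T   T   T   T   T   T   F
  5   T   F   F   F   T   T   F   T   T   T   F   T   T   T   T   T   T   T   T

11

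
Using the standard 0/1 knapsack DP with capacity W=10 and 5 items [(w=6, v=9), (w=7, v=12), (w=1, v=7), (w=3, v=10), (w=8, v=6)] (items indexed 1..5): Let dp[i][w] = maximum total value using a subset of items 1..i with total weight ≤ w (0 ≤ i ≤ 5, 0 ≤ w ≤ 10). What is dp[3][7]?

16

i\w   0   1   2   3   4   5   6   7   8   9  10
  0   0   0   0   0   0   0   0   0   0   0   0
  1   0   0   0   0   0   0   9   9   9   9   9
  2   0   0   0   0   0   0   9  12  12  12  12
  3   0   7   7   7   7   7   9  16  19  19  19
  4   0   7   7  10  17  17  17  17  19  19  26
  5   0   7   7  10  17  17  17  17  19  19  26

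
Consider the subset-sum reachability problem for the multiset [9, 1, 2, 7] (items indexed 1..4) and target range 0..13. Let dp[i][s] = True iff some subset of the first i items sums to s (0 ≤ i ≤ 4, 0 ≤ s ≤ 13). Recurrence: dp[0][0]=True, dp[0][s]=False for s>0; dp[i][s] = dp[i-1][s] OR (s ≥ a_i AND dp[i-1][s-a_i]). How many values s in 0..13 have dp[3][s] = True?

i\s   0   1   2   3   4   5   6   7   8   9  10  11  12  13
  0   T   F   F   F   F   F   F   F   F   F   F   F   F   F
  1   T   F   F   F   F   F   F   F   F   T   F   F   F   F
  2   T   T   F   F   F   F   F   F   F   T   T   F   F   F
  3   T   T   T   T   F   F   F   F   F   T   T   T   T   F
  4   T   T   T   T   F   F   F   T   T   T   T   T   T   F

8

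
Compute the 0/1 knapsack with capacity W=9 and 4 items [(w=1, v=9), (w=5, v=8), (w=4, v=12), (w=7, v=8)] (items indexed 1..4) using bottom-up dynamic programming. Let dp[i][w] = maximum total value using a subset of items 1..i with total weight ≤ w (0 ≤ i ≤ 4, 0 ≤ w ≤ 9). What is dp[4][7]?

21

i\w   0   1   2   3   4   5   6   7   8   9
  0   0   0   0   0   0   0   0   0   0   0
  1   0   9   9   9   9   9   9   9   9   9
  2   0   9   9   9   9   9  17  17  17  17
  3   0   9   9   9  12  21  21  21  21  21
  4   0   9   9   9  12  21  21  21  21  21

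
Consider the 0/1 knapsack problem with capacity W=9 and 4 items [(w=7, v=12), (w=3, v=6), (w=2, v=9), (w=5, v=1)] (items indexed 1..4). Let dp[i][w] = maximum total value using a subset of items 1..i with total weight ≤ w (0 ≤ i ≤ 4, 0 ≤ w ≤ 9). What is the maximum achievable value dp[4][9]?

21

i\w   0   1   2   3   4   5   6   7   8   9
  0   0   0   0   0   0   0   0   0   0   0
  1   0   0   0   0   0   0   0  12  12  12
  2   0   0   0   6   6   6   6  12  12  12
  3   0   0   9   9   9  15  15  15  15  21
  4   0   0   9   9   9  15  15  15  15  21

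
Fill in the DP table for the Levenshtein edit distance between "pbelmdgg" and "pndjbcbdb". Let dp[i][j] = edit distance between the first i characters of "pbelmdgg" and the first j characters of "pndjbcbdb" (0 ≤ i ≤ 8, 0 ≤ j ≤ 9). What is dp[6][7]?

   ''  p  n  d  j  b  c  b  d  b
''  0  1  2  3  4  5  6  7  8  9
 p  1  0  1  2  3  4  5  6  7  8
 b  2  1  1  2  3  3  4  5  6  7
 e  3  2  2  2  3  4  4  5  6  7
 l  4  3  3  3  3  4  5  5  6  7
 m  5  4  4  4  4  4  5  6  6  7
 d  6  5  5  4  5  5  5  6  6  7
 g  7  6  6  5  5  6  6  6  7  7
 g  8  7  7  6  6  6  7  7  7  8

6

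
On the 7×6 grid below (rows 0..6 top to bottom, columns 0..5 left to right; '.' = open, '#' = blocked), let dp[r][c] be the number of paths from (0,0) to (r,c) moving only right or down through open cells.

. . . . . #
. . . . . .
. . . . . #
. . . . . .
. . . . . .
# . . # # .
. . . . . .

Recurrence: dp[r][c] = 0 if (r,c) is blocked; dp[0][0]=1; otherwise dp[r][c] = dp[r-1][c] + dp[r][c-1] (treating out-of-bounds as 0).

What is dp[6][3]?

r\c   0   1   2   3   4   5
  0   1   1   1   1   1   0
  1   1   2   3   4   5   5
  2   1   3   6  10  15   0
  3   1   4  10  20  35  35
  4   1   5  15  35  70 105
  5   0   5  20   0   0 105
  6   0   5  25  25  25 130

25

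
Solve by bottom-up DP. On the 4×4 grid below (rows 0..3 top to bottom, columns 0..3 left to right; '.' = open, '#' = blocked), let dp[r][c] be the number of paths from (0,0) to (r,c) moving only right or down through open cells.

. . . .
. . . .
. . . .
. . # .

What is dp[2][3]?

10

r\c   0   1   2   3
  0   1   1   1   1
  1   1   2   3   4
  2   1   3   6  10
  3   1   4   0  10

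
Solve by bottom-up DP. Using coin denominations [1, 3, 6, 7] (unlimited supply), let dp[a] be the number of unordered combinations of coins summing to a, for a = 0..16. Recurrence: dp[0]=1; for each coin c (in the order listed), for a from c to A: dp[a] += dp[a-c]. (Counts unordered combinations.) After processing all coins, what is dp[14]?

14

after  coin     0     1     2     3     4     5     6     7     8     9    10    11    12    13    14    15    16
          1     1     1     1     1     1     1     1     1     1     1     1     1     1     1     1     1     1
          3     1     1     1     2     2     2     3     3     3     4     4     4     5     5     5     6     6
          6     1     1     1     2     2     2     4     4     4     6     6     6     9     9     9    12    12
          7     1     1     1     2     2     2     4     5     5     7     8     8    11    13    14    17    19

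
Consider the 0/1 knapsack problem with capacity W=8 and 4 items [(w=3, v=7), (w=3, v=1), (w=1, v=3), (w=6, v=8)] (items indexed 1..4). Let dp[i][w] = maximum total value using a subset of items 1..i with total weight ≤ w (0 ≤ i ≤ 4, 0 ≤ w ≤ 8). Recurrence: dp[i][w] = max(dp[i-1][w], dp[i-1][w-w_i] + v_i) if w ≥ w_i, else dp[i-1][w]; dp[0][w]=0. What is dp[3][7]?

i\w   0   1   2   3   4   5   6   7   8
  0   0   0   0   0   0   0   0   0   0
  1   0   0   0   7   7   7   7   7   7
  2   0   0   0   7   7   7   8   8   8
  3   0   3   3   7  10  10  10  11  11
  4   0   3   3   7  10  10  10  11  11

11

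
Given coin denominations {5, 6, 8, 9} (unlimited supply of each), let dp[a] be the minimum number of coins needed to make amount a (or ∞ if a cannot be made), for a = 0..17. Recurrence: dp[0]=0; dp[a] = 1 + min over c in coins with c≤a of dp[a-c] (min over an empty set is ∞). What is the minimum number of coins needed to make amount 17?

 a  0  1  2  3  4  5  6  7  8  9 10 11 12 13 14 15 16 17
dp  0  -  -  -  -  1  1  -  1  1  2  2  2  2  2  2  2  2
(- denotes ∞ / unreachable)

2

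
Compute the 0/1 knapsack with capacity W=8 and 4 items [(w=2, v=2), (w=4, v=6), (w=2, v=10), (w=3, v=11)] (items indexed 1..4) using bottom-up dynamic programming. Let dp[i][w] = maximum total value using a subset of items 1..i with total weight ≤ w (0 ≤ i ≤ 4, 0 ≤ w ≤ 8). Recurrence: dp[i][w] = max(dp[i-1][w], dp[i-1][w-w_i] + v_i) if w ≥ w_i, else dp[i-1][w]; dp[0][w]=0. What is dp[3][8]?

i\w   0   1   2   3   4   5   6   7   8
  0   0   0   0   0   0   0   0   0   0
  1   0   0   2   2   2   2   2   2   2
  2   0   0   2   2   6   6   8   8   8
  3   0   0  10  10  12  12  16  16  18
  4   0   0  10  11  12  21  21  23  23

18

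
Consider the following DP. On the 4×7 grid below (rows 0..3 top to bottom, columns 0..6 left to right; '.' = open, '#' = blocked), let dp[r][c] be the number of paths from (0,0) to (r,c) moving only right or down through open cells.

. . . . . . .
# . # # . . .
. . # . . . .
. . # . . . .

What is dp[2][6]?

6

r\c   0   1   2   3   4   5   6
  0   1   1   1   1   1   1   1
  1   0   1   0   0   1   2   3
  2   0   1   0   0   1   3   6
  3   0   1   0   0   1   4  10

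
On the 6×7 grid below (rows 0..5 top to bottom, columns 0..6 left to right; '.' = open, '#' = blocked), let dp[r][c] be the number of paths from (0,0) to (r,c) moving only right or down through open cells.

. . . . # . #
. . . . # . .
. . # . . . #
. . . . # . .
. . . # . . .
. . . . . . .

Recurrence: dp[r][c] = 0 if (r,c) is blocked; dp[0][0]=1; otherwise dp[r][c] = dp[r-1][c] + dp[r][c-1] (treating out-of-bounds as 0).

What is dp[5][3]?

r\c   0   1   2   3   4   5   6
  0   1   1   1   1   0   0   0
  1   1   2   3   4   0   0   0
  2   1   3   0   4   4   4   0
  3   1   4   4   8   0   4   4
  4   1   5   9   0   0   4   8
  5   1   6  15  15  15  19  27

15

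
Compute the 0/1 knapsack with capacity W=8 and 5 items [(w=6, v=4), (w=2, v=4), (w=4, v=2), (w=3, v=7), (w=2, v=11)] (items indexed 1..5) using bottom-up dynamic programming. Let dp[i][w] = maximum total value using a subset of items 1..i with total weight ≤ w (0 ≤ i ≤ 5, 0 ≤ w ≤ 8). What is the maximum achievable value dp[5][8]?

i\w   0   1   2   3   4   5   6   7   8
  0   0   0   0   0   0   0   0   0   0
  1   0   0   0   0   0   0   4   4   4
  2   0   0   4   4   4   4   4   4   8
  3   0   0   4   4   4   4   6   6   8
  4   0   0   4   7   7  11  11  11  11
  5   0   0  11  11  15  18  18  22  22

22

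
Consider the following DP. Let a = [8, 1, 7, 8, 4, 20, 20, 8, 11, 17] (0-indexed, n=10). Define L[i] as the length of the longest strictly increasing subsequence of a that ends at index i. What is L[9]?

   i    0    1    2    3    4    5    6    7    8    9
a[i]    8    1    7    8    4   20   20    8   11   17
L[i]    1    1    2    3    2    4    4    3    4    5

5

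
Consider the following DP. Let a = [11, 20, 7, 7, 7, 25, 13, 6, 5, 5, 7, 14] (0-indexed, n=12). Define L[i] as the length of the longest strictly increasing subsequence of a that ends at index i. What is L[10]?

2

   i    0    1    2    3    4    5    6    7    8    9   10   11
a[i]   11   20    7    7    7   25   13    6    5    5    7   14
L[i]    1    2    1    1    1    3    2    1    1    1    2    3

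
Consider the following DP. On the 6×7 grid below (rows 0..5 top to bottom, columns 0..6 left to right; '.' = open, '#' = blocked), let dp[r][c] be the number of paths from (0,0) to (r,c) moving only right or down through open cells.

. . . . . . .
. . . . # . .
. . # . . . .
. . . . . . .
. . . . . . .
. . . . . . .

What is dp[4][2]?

r\c   0   1   2   3   4   5   6
  0   1   1   1   1   1   1   1
  1   1   2   3   4   0   1   2
  2   1   3   0   4   4   5   7
  3   1   4   4   8  12  17  24
  4   1   5   9  17  29  46  70
  5   1   6  15  32  61 107 177

9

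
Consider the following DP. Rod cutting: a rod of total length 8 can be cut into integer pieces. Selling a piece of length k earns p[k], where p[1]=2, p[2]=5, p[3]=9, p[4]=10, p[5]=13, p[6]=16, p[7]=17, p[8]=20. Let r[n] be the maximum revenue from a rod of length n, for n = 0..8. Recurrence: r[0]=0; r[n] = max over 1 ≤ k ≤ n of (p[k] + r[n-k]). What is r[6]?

   n    0    1    2    3    4    5    6    7    8
r[n]    0    2    5    9   11   14   18   20   23

18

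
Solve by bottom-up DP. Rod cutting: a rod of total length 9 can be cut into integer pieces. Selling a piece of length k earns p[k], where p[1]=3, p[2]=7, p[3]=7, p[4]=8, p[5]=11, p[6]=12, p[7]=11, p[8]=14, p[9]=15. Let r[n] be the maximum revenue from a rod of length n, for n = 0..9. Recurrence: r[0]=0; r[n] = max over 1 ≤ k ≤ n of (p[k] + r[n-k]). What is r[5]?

17

   n    0    1    2    3    4    5    6    7    8    9
r[n]    0    3    7   10   14   17   21   24   28   31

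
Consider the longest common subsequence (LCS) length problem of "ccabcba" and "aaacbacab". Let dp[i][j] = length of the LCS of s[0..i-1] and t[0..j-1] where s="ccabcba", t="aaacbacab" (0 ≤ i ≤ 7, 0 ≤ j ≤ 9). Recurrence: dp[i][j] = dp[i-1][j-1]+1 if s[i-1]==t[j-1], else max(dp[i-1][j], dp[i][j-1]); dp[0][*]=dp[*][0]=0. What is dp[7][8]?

4

   ''  a  a  a  c  b  a  c  a  b
''  0  0  0  0  0  0  0  0  0  0
 c  0  0  0  0  1  1  1  1  1  1
 c  0  0  0  0  1  1  1  2  2  2
 a  0  1  1  1  1  1  2  2  3  3
 b  0  1  1  1  1  2  2  2  3  4
 c  0  1  1  1  2  2  2  3  3  4
 b  0  1  1  1  2  3  3  3  3  4
 a  0  1  2  2  2  3  4  4  4  4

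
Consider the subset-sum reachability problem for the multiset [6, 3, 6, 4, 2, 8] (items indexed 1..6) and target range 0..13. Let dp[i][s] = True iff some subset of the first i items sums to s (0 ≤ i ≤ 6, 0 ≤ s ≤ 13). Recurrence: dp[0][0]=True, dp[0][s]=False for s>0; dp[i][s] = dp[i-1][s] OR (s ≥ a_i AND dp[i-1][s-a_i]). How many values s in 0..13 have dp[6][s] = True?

i\s   0   1   2   3   4   5   6   7   8   9  10  11  12  13
  0   T   F   F   F   F   F   F   F   F   F   F   F   F   F
  1   T   F   F   F   F   F   T   F   F   F   F   F   F   F
  2   T   F   F   T   F   F   T   F   F   T   F   F   F   F
  3   T   F   F   T   F   F   T   F   F   T   F   F   T   F
  4   T   F   F   T   T   F   T   T   F   T   T   F   T   T
  5   T   F   T   T   T   T   T   T   T   T   T   T   T   T
  6   T   F   T   T   T   T   T   T   T   T   T   T   T   T

13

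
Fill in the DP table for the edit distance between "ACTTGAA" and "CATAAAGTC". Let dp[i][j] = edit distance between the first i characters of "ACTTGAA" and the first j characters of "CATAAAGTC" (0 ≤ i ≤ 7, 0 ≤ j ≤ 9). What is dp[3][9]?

7

   ''  C  A  T  A  A  A  G  T  C
''  0  1  2  3  4  5  6  7  8  9
 A  1  1  1  2  3  4  5  6  7  8
 C  2  1  2  2  3  4  5  6  7  7
 T  3  2  2  2  3  4  5  6  6  7
 T  4  3  3  2  3  4  5  6  6  7
 G  5  4  4  3  3  4  5  5  6  7
 A  6  5  4  4  3  3  4  5  6  7
 A  7  6  5  5  4  3  3  4  5  6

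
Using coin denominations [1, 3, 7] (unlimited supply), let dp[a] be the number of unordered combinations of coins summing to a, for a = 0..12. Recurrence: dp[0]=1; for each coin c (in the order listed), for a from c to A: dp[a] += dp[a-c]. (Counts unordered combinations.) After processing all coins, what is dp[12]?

7

after  coin     0     1     2     3     4     5     6     7     8     9    10    11    12
          1     1     1     1     1     1     1     1     1     1     1     1     1     1
          3     1     1     1     2     2     2     3     3     3     4     4     4     5
          7     1     1     1     2     2     2     3     4     4     5     6     6     7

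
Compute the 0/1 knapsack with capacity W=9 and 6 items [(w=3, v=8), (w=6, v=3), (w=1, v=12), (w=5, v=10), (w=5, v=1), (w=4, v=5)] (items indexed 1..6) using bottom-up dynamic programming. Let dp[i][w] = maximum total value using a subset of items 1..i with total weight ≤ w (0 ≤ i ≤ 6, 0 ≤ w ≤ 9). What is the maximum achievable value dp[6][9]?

30

i\w   0   1   2   3   4   5   6   7   8   9
  0   0   0   0   0   0   0   0   0   0   0
  1   0   0   0   8   8   8   8   8   8   8
  2   0   0   0   8   8   8   8   8   8  11
  3   0  12  12  12  20  20  20  20  20  20
  4   0  12  12  12  20  20  22  22  22  30
  5   0  12  12  12  20  20  22  22  22  30
  6   0  12  12  12  20  20  22  22  25  30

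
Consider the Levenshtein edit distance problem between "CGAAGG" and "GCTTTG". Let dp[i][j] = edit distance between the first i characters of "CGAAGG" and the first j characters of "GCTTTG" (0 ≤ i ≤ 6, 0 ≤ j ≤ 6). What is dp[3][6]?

5

   ''  G  C  T  T  T  G
''  0  1  2  3  4  5  6
 C  1  1  1  2  3  4  5
 G  2  1  2  2  3  4  4
 A  3  2  2  3  3  4  5
 A  4  3  3  3  4  4  5
 G  5  4  4  4  4  5  4
 G  6  5  5  5  5  5  5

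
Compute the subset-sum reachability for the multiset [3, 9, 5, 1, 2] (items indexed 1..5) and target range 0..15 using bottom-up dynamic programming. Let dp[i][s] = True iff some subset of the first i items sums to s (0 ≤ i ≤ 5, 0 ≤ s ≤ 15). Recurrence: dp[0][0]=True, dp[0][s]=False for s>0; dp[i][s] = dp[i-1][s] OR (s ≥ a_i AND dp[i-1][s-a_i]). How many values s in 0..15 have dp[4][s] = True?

13

i\s   0   1   2   3   4   5   6   7   8   9  10  11  12  13  14  15
  0   T   F   F   F   F   F   F   F   F   F   F   F   F   F   F   F
  1   T   F   F   T   F   F   F   F   F   F   F   F   F   F   F   F
  2   T   F   F   T   F   F   F   F   F   T   F   F   T   F   F   F
  3   T   F   F   T   F   T   F   F   T   T   F   F   T   F   T   F
  4   T   T   F   T   T   T   T   F   T   T   T   F   T   T   T   T
  5   T   T   T   T   T   T   T   T   T   T   T   T   T   T   T   T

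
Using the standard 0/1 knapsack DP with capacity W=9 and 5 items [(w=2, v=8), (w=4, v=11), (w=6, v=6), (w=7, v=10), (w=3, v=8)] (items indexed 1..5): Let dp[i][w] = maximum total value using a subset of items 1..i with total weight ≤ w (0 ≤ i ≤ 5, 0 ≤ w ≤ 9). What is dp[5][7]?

19

i\w   0   1   2   3   4   5   6   7   8   9
  0   0   0   0   0   0   0   0   0   0   0
  1   0   0   8   8   8   8   8   8   8   8
  2   0   0   8   8  11  11  19  19  19  19
  3   0   0   8   8  11  11  19  19  19  19
  4   0   0   8   8  11  11  19  19  19  19
  5   0   0   8   8  11  16  19  19  19  27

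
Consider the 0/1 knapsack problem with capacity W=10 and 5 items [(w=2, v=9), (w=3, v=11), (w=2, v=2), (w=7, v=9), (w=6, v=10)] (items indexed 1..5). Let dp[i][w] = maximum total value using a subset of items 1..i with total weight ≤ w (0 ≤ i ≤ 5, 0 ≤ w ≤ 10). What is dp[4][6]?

20

i\w   0   1   2   3   4   5   6   7   8   9  10
  0   0   0   0   0   0   0   0   0   0   0   0
  1   0   0   9   9   9   9   9   9   9   9   9
  2   0   0   9  11  11  20  20  20  20  20  20
  3   0   0   9  11  11  20  20  22  22  22  22
  4   0   0   9  11  11  20  20  22  22  22  22
  5   0   0   9  11  11  20  20  22  22  22  22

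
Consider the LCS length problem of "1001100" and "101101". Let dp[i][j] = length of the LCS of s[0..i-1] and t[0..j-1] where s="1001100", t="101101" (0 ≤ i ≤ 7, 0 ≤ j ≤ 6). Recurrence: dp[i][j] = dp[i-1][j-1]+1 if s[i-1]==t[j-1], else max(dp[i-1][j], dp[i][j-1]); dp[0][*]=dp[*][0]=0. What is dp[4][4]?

   ''  1  0  1  1  0  1
''  0  0  0  0  0  0  0
 1  0  1  1  1  1  1  1
 0  0  1  2  2  2  2  2
 0  0  1  2  2  2  3  3
 1  0  1  2  3  3  3  4
 1  0  1  2  3  4  4  4
 0  0  1  2  3  4  5  5
 0  0  1  2  3  4  5  5

3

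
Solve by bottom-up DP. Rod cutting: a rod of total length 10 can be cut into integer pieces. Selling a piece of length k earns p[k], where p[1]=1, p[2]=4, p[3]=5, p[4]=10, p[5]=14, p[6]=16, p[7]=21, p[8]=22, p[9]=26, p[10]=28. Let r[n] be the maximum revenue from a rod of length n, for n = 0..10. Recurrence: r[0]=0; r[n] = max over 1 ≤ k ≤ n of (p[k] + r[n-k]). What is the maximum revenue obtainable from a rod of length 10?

28

   n    0    1    2    3    4    5    6    7    8    9   10
r[n]    0    1    4    5   10   14   16   21   22   26   28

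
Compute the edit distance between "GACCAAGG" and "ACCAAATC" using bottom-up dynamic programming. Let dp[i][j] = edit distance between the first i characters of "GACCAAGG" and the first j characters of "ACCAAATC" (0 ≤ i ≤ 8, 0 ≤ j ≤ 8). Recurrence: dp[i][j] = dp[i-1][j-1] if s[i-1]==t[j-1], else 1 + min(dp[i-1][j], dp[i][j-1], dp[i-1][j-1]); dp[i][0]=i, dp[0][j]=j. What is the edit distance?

4

   ''  A  C  C  A  A  A  T  C
''  0  1  2  3  4  5  6  7  8
 G  1  1  2  3  4  5  6  7  8
 A  2  1  2  3  3  4  5  6  7
 C  3  2  1  2  3  4  5  6  6
 C  4  3  2  1  2  3  4  5  6
 A  5  4  3  2  1  2  3  4  5
 A  6  5  4  3  2  1  2  3  4
 G  7  6  5  4  3  2  2  3  4
 G  8  7  6  5  4  3  3  3  4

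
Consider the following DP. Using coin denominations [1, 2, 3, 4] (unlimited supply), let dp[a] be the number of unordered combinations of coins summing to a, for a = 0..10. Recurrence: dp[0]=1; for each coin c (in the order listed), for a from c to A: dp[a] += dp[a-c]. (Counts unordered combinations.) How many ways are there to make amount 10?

after  coin     0     1     2     3     4     5     6     7     8     9    10
          1     1     1     1     1     1     1     1     1     1     1     1
          2     1     1     2     2     3     3     4     4     5     5     6
          3     1     1     2     3     4     5     7     8    10    12    14
          4     1     1     2     3     5     6     9    11    15    18    23

23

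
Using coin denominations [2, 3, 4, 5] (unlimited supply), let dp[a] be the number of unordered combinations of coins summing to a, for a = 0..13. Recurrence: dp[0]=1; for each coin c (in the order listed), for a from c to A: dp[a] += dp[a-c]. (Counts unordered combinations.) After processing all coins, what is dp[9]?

after  coin     0     1     2     3     4     5     6     7     8     9    10    11    12    13
          2     1     0     1     0     1     0     1     0     1     0     1     0     1     0
          3     1     0     1     1     1     1     2     1     2     2     2     2     3     2
          4     1     0     1     1     2     1     3     2     4     3     5     4     7     5
          5     1     0     1     1     2     2     3     3     5     5     7     7    10    10

5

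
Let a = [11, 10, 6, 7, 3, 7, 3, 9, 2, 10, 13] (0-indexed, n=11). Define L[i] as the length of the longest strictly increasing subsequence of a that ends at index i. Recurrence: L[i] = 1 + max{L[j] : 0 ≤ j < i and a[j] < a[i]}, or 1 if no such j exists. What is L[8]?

1

   i    0    1    2    3    4    5    6    7    8    9   10
a[i]   11   10    6    7    3    7    3    9    2   10   13
L[i]    1    1    1    2    1    2    1    3    1    4    5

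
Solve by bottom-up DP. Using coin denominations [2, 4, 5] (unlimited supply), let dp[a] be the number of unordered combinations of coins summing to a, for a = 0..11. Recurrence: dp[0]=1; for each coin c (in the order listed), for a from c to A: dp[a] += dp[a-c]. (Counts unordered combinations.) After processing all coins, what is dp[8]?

3

after  coin     0     1     2     3     4     5     6     7     8     9    10    11
          2     1     0     1     0     1     0     1     0     1     0     1     0
          4     1     0     1     0     2     0     2     0     3     0     3     0
          5     1     0     1     0     2     1     2     1     3     2     4     2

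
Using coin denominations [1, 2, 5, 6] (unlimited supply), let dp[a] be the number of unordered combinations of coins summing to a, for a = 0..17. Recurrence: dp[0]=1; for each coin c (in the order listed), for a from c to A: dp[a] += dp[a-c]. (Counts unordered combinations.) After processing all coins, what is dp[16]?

after  coin     0     1     2     3     4     5     6     7     8     9    10    11    12    13    14    15    16    17
          1     1     1     1     1     1     1     1     1     1     1     1     1     1     1     1     1     1     1
          2     1     1     2     2     3     3     4     4     5     5     6     6     7     7     8     8     9     9
          5     1     1     2     2     3     4     5     6     7     8    10    11    13    14    16    18    20    22
          6     1     1     2     2     3     4     6     7     9    10    13    15    19    21    25    28    33    37

33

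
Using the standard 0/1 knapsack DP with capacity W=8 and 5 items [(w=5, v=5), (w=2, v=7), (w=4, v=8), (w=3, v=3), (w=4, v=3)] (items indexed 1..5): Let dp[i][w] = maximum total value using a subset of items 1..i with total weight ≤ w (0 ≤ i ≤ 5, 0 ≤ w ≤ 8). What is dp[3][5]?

i\w   0   1   2   3   4   5   6   7   8
  0   0   0   0   0   0   0   0   0   0
  1   0   0   0   0   0   5   5   5   5
  2   0   0   7   7   7   7   7  12  12
  3   0   0   7   7   8   8  15  15  15
  4   0   0   7   7   8  10  15  15  15
  5   0   0   7   7   8  10  15  15  15

8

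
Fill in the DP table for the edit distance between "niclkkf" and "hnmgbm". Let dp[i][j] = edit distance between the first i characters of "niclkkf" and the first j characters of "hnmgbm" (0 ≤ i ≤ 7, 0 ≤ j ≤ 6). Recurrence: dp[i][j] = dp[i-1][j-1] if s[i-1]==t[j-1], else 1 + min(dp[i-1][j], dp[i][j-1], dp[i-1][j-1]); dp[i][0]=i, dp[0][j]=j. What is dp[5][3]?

   ''  h  n  m  g  b  m
''  0  1  2  3  4  5  6
 n  1  1  1  2  3  4  5
 i  2  2  2  2  3  4  5
 c  3  3  3  3  3  4  5
 l  4  4  4  4  4  4  5
 k  5  5  5  5  5  5  5
 k  6  6  6  6  6  6  6
 f  7  7  7  7  7  7  7

5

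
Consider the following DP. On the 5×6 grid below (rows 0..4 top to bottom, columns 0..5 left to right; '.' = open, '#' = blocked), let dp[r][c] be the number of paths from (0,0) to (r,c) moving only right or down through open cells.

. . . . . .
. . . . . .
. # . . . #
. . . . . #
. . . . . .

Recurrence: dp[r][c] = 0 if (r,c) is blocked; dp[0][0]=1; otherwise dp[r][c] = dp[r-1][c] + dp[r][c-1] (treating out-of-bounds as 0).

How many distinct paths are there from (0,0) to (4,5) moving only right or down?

40

r\c   0   1   2   3   4   5
  0   1   1   1   1   1   1
  1   1   2   3   4   5   6
  2   1   0   3   7  12   0
  3   1   1   4  11  23   0
  4   1   2   6  17  40  40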